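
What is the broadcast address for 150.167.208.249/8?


Network: 150.0.0.0/8
Host bits = 24
Set all host bits to 1:
Broadcast: 150.255.255.255


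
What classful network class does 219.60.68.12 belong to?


First octet: 219
Binary: 11011011
110xxxxx -> Class C (192-223)
Class C, default mask 255.255.255.0 (/24)


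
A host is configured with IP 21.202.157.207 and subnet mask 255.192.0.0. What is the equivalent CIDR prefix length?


Binary: 11111111.11000000.00000000.00000000
Count leading 1s
Prefix: /10


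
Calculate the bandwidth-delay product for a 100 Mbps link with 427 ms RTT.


BDP = bandwidth * RTT
= 100 Mbps * 427 ms
= 100 * 1e6 * 427 / 1000 bits
= 42700000 bits
= 5337500 bytes
= 5212.4023 KB
BDP = 42700000 bits (5337500 bytes)


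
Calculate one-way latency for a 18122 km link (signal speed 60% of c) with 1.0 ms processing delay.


Speed = 0.6 * 3e5 km/s = 180000 km/s
Propagation delay = 18122 / 180000 = 0.1007 s = 100.6778 ms
Processing delay = 1.0 ms
Total one-way latency = 101.6778 ms


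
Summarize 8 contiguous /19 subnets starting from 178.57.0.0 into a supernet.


Original prefix: /19
Number of subnets: 8 = 2^3
New prefix = 19 - 3 = 16
Supernet: 178.57.0.0/16


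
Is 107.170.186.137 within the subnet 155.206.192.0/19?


Subnet network: 155.206.192.0
Test IP AND mask: 107.170.160.0
No, 107.170.186.137 is not in 155.206.192.0/19


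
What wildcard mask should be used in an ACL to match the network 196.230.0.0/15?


Subnet mask: 255.254.0.0
Wildcard = 255.255.255.255 - subnet mask
255 - 255 = 0
255 - 254 = 1
255 - 0 = 255
255 - 0 = 255
Wildcard: 0.1.255.255


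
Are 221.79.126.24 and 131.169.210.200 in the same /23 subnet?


Mask: 255.255.254.0
221.79.126.24 AND mask = 221.79.126.0
131.169.210.200 AND mask = 131.169.210.0
No, different subnets (221.79.126.0 vs 131.169.210.0)


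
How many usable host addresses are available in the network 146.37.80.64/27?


Host bits = 32 - 27 = 5
Total addresses = 2^5 = 32
Usable = total - 2 (network and broadcast)
Usable hosts: 30


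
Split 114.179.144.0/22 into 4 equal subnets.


New prefix = 22 + 2 = 24
Each subnet has 256 addresses
  114.179.144.0/24
  114.179.145.0/24
  114.179.146.0/24
  114.179.147.0/24
Subnets: 114.179.144.0/24, 114.179.145.0/24, 114.179.146.0/24, 114.179.147.0/24


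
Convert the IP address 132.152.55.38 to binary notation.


132 = 10000100
152 = 10011000
55 = 00110111
38 = 00100110
Binary: 10000100.10011000.00110111.00100110


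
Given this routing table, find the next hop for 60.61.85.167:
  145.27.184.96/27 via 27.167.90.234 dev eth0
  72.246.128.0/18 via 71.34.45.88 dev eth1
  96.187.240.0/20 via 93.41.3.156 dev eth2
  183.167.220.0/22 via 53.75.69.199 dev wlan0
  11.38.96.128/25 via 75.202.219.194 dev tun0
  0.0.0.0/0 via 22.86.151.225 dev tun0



Longest prefix match for 60.61.85.167:
  /27 145.27.184.96: no
  /18 72.246.128.0: no
  /20 96.187.240.0: no
  /22 183.167.220.0: no
  /25 11.38.96.128: no
  /0 0.0.0.0: MATCH
Selected: next-hop 22.86.151.225 via tun0 (matched /0)


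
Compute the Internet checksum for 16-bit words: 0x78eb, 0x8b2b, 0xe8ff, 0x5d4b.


Sum all words (with carry folding):
+ 0x78eb = 0x78eb
+ 0x8b2b = 0x0417
+ 0xe8ff = 0xed16
+ 0x5d4b = 0x4a62
One's complement: ~0x4a62
Checksum = 0xb59d


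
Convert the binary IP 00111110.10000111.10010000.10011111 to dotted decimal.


00111110 = 62
10000111 = 135
10010000 = 144
10011111 = 159
IP: 62.135.144.159


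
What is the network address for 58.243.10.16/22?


IP:   00111010.11110011.00001010.00010000
Mask: 11111111.11111111.11111100.00000000
AND operation:
Net:  00111010.11110011.00001000.00000000
Network: 58.243.8.0/22


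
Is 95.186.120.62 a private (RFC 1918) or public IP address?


RFC 1918 private ranges:
  10.0.0.0/8 (10.0.0.0 - 10.255.255.255)
  172.16.0.0/12 (172.16.0.0 - 172.31.255.255)
  192.168.0.0/16 (192.168.0.0 - 192.168.255.255)
Public (not in any RFC 1918 range)


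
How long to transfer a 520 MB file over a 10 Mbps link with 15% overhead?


Effective throughput = 10 * (1 - 15/100) = 8.5 Mbps
File size in Mb = 520 * 8 = 4160 Mb
Time = 4160 / 8.5
Time = 489.4118 seconds


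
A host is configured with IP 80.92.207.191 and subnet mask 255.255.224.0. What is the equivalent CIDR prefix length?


Binary: 11111111.11111111.11100000.00000000
Count leading 1s
Prefix: /19


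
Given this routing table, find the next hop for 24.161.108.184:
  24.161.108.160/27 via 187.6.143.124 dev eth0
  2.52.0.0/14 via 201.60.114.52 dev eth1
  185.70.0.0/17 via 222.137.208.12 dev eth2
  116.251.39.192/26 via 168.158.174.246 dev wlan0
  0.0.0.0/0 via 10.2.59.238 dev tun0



Longest prefix match for 24.161.108.184:
  /27 24.161.108.160: MATCH
  /14 2.52.0.0: no
  /17 185.70.0.0: no
  /26 116.251.39.192: no
  /0 0.0.0.0: MATCH
Selected: next-hop 187.6.143.124 via eth0 (matched /27)


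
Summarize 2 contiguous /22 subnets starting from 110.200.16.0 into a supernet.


Original prefix: /22
Number of subnets: 2 = 2^1
New prefix = 22 - 1 = 21
Supernet: 110.200.16.0/21


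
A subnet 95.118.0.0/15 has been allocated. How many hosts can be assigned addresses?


Host bits = 32 - 15 = 17
Total addresses = 2^17 = 131072
Usable = total - 2 (network and broadcast)
Usable hosts: 131070


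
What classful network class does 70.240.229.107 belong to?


First octet: 70
Binary: 01000110
0xxxxxxx -> Class A (1-126)
Class A, default mask 255.0.0.0 (/8)


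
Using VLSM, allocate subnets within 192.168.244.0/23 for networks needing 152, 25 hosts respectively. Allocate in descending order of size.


152 hosts -> /24 (254 usable): 192.168.244.0/24
25 hosts -> /27 (30 usable): 192.168.245.0/27
Allocation: 192.168.244.0/24 (152 hosts, 254 usable); 192.168.245.0/27 (25 hosts, 30 usable)


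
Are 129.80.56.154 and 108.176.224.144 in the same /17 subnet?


Mask: 255.255.128.0
129.80.56.154 AND mask = 129.80.0.0
108.176.224.144 AND mask = 108.176.128.0
No, different subnets (129.80.0.0 vs 108.176.128.0)


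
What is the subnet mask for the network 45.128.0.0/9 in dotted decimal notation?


/9 means 9 network bits, 23 host bits
Binary: 11111111100000000000000000000000
Mask: 255.128.0.0


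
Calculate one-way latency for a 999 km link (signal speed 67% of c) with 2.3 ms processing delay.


Speed = 0.67 * 3e5 km/s = 201000 km/s
Propagation delay = 999 / 201000 = 0.005 s = 4.9701 ms
Processing delay = 2.3 ms
Total one-way latency = 7.2701 ms


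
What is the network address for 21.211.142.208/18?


IP:   00010101.11010011.10001110.11010000
Mask: 11111111.11111111.11000000.00000000
AND operation:
Net:  00010101.11010011.10000000.00000000
Network: 21.211.128.0/18


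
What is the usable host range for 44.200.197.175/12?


Network: 44.192.0.0
Broadcast: 44.207.255.255
First usable = network + 1
Last usable = broadcast - 1
Range: 44.192.0.1 to 44.207.255.254


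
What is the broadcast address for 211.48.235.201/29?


Network: 211.48.235.200/29
Host bits = 3
Set all host bits to 1:
Broadcast: 211.48.235.207


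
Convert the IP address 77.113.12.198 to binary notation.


77 = 01001101
113 = 01110001
12 = 00001100
198 = 11000110
Binary: 01001101.01110001.00001100.11000110


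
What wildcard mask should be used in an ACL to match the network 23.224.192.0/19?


Subnet mask: 255.255.224.0
Wildcard = 255.255.255.255 - subnet mask
255 - 255 = 0
255 - 255 = 0
255 - 224 = 31
255 - 0 = 255
Wildcard: 0.0.31.255


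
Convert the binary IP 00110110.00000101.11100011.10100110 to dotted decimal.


00110110 = 54
00000101 = 5
11100011 = 227
10100110 = 166
IP: 54.5.227.166


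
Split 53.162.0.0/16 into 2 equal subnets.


New prefix = 16 + 1 = 17
Each subnet has 32768 addresses
  53.162.0.0/17
  53.162.128.0/17
Subnets: 53.162.0.0/17, 53.162.128.0/17


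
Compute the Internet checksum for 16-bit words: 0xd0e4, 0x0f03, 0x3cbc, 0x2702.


Sum all words (with carry folding):
+ 0xd0e4 = 0xd0e4
+ 0x0f03 = 0xdfe7
+ 0x3cbc = 0x1ca4
+ 0x2702 = 0x43a6
One's complement: ~0x43a6
Checksum = 0xbc59


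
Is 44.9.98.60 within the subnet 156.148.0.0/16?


Subnet network: 156.148.0.0
Test IP AND mask: 44.9.0.0
No, 44.9.98.60 is not in 156.148.0.0/16


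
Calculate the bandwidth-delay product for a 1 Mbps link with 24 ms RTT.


BDP = bandwidth * RTT
= 1 Mbps * 24 ms
= 1 * 1e6 * 24 / 1000 bits
= 24000 bits
= 3000 bytes
= 2.9297 KB
BDP = 24000 bits (3000 bytes)


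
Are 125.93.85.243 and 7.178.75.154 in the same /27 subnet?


Mask: 255.255.255.224
125.93.85.243 AND mask = 125.93.85.224
7.178.75.154 AND mask = 7.178.75.128
No, different subnets (125.93.85.224 vs 7.178.75.128)


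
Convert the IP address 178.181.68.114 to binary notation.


178 = 10110010
181 = 10110101
68 = 01000100
114 = 01110010
Binary: 10110010.10110101.01000100.01110010


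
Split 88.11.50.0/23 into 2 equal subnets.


New prefix = 23 + 1 = 24
Each subnet has 256 addresses
  88.11.50.0/24
  88.11.51.0/24
Subnets: 88.11.50.0/24, 88.11.51.0/24


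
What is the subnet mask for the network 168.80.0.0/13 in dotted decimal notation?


/13 means 13 network bits, 19 host bits
Binary: 11111111111110000000000000000000
Mask: 255.248.0.0


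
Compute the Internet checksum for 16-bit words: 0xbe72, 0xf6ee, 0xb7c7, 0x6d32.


Sum all words (with carry folding):
+ 0xbe72 = 0xbe72
+ 0xf6ee = 0xb561
+ 0xb7c7 = 0x6d29
+ 0x6d32 = 0xda5b
One's complement: ~0xda5b
Checksum = 0x25a4


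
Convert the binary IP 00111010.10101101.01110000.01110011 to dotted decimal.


00111010 = 58
10101101 = 173
01110000 = 112
01110011 = 115
IP: 58.173.112.115


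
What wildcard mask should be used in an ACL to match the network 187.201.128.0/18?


Subnet mask: 255.255.192.0
Wildcard = 255.255.255.255 - subnet mask
255 - 255 = 0
255 - 255 = 0
255 - 192 = 63
255 - 0 = 255
Wildcard: 0.0.63.255


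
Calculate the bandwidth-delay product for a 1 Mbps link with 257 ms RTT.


BDP = bandwidth * RTT
= 1 Mbps * 257 ms
= 1 * 1e6 * 257 / 1000 bits
= 257000 bits
= 32125 bytes
= 31.3721 KB
BDP = 257000 bits (32125 bytes)


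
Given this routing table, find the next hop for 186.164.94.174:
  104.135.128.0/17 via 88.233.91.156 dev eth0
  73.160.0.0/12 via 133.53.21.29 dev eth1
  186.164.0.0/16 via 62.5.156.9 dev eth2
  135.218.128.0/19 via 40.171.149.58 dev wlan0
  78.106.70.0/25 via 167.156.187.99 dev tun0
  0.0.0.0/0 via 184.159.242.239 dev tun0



Longest prefix match for 186.164.94.174:
  /17 104.135.128.0: no
  /12 73.160.0.0: no
  /16 186.164.0.0: MATCH
  /19 135.218.128.0: no
  /25 78.106.70.0: no
  /0 0.0.0.0: MATCH
Selected: next-hop 62.5.156.9 via eth2 (matched /16)


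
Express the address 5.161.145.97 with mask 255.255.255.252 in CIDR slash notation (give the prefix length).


Binary: 11111111.11111111.11111111.11111100
Count leading 1s
Prefix: /30


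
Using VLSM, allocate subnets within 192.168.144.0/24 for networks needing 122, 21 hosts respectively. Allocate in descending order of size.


122 hosts -> /25 (126 usable): 192.168.144.0/25
21 hosts -> /27 (30 usable): 192.168.144.128/27
Allocation: 192.168.144.0/25 (122 hosts, 126 usable); 192.168.144.128/27 (21 hosts, 30 usable)


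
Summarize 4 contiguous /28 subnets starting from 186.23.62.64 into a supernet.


Original prefix: /28
Number of subnets: 4 = 2^2
New prefix = 28 - 2 = 26
Supernet: 186.23.62.64/26


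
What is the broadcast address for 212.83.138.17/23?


Network: 212.83.138.0/23
Host bits = 9
Set all host bits to 1:
Broadcast: 212.83.139.255


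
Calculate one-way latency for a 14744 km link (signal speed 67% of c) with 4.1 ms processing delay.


Speed = 0.67 * 3e5 km/s = 201000 km/s
Propagation delay = 14744 / 201000 = 0.0734 s = 73.3532 ms
Processing delay = 4.1 ms
Total one-way latency = 77.4532 ms


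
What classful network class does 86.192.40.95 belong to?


First octet: 86
Binary: 01010110
0xxxxxxx -> Class A (1-126)
Class A, default mask 255.0.0.0 (/8)


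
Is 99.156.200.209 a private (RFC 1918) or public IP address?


RFC 1918 private ranges:
  10.0.0.0/8 (10.0.0.0 - 10.255.255.255)
  172.16.0.0/12 (172.16.0.0 - 172.31.255.255)
  192.168.0.0/16 (192.168.0.0 - 192.168.255.255)
Public (not in any RFC 1918 range)


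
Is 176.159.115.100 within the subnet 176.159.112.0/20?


Subnet network: 176.159.112.0
Test IP AND mask: 176.159.112.0
Yes, 176.159.115.100 is in 176.159.112.0/20


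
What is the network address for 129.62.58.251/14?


IP:   10000001.00111110.00111010.11111011
Mask: 11111111.11111100.00000000.00000000
AND operation:
Net:  10000001.00111100.00000000.00000000
Network: 129.60.0.0/14


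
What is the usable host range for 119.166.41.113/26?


Network: 119.166.41.64
Broadcast: 119.166.41.127
First usable = network + 1
Last usable = broadcast - 1
Range: 119.166.41.65 to 119.166.41.126


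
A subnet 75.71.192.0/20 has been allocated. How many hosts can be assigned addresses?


Host bits = 32 - 20 = 12
Total addresses = 2^12 = 4096
Usable = total - 2 (network and broadcast)
Usable hosts: 4094


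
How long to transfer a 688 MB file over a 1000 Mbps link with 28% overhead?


Effective throughput = 1000 * (1 - 28/100) = 720 Mbps
File size in Mb = 688 * 8 = 5504 Mb
Time = 5504 / 720
Time = 7.6444 seconds


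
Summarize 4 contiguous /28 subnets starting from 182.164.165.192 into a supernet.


Original prefix: /28
Number of subnets: 4 = 2^2
New prefix = 28 - 2 = 26
Supernet: 182.164.165.192/26


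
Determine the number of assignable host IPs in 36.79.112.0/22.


Host bits = 32 - 22 = 10
Total addresses = 2^10 = 1024
Usable = total - 2 (network and broadcast)
Usable hosts: 1022


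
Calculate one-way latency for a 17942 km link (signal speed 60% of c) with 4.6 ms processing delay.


Speed = 0.6 * 3e5 km/s = 180000 km/s
Propagation delay = 17942 / 180000 = 0.0997 s = 99.6778 ms
Processing delay = 4.6 ms
Total one-way latency = 104.2778 ms


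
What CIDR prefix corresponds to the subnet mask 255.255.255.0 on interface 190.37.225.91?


Binary: 11111111.11111111.11111111.00000000
Count leading 1s
Prefix: /24


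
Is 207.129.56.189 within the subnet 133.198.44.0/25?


Subnet network: 133.198.44.0
Test IP AND mask: 207.129.56.128
No, 207.129.56.189 is not in 133.198.44.0/25


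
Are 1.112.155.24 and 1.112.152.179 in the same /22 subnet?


Mask: 255.255.252.0
1.112.155.24 AND mask = 1.112.152.0
1.112.152.179 AND mask = 1.112.152.0
Yes, same subnet (1.112.152.0)


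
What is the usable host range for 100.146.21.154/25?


Network: 100.146.21.128
Broadcast: 100.146.21.255
First usable = network + 1
Last usable = broadcast - 1
Range: 100.146.21.129 to 100.146.21.254


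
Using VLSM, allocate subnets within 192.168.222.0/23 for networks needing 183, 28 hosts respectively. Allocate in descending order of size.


183 hosts -> /24 (254 usable): 192.168.222.0/24
28 hosts -> /27 (30 usable): 192.168.223.0/27
Allocation: 192.168.222.0/24 (183 hosts, 254 usable); 192.168.223.0/27 (28 hosts, 30 usable)


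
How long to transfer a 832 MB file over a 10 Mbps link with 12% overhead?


Effective throughput = 10 * (1 - 12/100) = 8.8 Mbps
File size in Mb = 832 * 8 = 6656 Mb
Time = 6656 / 8.8
Time = 756.3636 seconds


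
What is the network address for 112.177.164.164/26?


IP:   01110000.10110001.10100100.10100100
Mask: 11111111.11111111.11111111.11000000
AND operation:
Net:  01110000.10110001.10100100.10000000
Network: 112.177.164.128/26


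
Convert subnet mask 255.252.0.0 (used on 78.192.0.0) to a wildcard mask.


Subnet mask: 255.252.0.0
Wildcard = 255.255.255.255 - subnet mask
255 - 255 = 0
255 - 252 = 3
255 - 0 = 255
255 - 0 = 255
Wildcard: 0.3.255.255


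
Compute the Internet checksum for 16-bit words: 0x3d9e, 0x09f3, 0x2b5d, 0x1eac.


Sum all words (with carry folding):
+ 0x3d9e = 0x3d9e
+ 0x09f3 = 0x4791
+ 0x2b5d = 0x72ee
+ 0x1eac = 0x919a
One's complement: ~0x919a
Checksum = 0x6e65


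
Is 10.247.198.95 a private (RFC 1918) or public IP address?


RFC 1918 private ranges:
  10.0.0.0/8 (10.0.0.0 - 10.255.255.255)
  172.16.0.0/12 (172.16.0.0 - 172.31.255.255)
  192.168.0.0/16 (192.168.0.0 - 192.168.255.255)
Private (in 10.0.0.0/8)


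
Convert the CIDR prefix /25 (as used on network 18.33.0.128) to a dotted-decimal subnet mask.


/25 means 25 network bits, 7 host bits
Binary: 11111111111111111111111110000000
Mask: 255.255.255.128


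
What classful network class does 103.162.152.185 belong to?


First octet: 103
Binary: 01100111
0xxxxxxx -> Class A (1-126)
Class A, default mask 255.0.0.0 (/8)


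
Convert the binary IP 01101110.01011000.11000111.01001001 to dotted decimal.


01101110 = 110
01011000 = 88
11000111 = 199
01001001 = 73
IP: 110.88.199.73


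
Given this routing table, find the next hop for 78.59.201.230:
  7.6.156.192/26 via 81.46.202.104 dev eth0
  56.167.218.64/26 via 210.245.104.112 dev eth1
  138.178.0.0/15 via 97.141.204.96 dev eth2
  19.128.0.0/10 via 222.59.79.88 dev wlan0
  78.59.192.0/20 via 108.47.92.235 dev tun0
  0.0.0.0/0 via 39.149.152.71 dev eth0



Longest prefix match for 78.59.201.230:
  /26 7.6.156.192: no
  /26 56.167.218.64: no
  /15 138.178.0.0: no
  /10 19.128.0.0: no
  /20 78.59.192.0: MATCH
  /0 0.0.0.0: MATCH
Selected: next-hop 108.47.92.235 via tun0 (matched /20)


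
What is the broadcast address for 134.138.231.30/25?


Network: 134.138.231.0/25
Host bits = 7
Set all host bits to 1:
Broadcast: 134.138.231.127


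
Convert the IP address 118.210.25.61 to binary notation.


118 = 01110110
210 = 11010010
25 = 00011001
61 = 00111101
Binary: 01110110.11010010.00011001.00111101


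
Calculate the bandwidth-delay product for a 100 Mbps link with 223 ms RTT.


BDP = bandwidth * RTT
= 100 Mbps * 223 ms
= 100 * 1e6 * 223 / 1000 bits
= 22300000 bits
= 2787500 bytes
= 2722.168 KB
BDP = 22300000 bits (2787500 bytes)


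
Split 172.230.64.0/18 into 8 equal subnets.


New prefix = 18 + 3 = 21
Each subnet has 2048 addresses
  172.230.64.0/21
  172.230.72.0/21
  172.230.80.0/21
  172.230.88.0/21
  172.230.96.0/21
  172.230.104.0/21
  172.230.112.0/21
  172.230.120.0/21
Subnets: 172.230.64.0/21, 172.230.72.0/21, 172.230.80.0/21, 172.230.88.0/21, 172.230.96.0/21, 172.230.104.0/21, 172.230.112.0/21, 172.230.120.0/21


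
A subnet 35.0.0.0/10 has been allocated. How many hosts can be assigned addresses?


Host bits = 32 - 10 = 22
Total addresses = 2^22 = 4194304
Usable = total - 2 (network and broadcast)
Usable hosts: 4194302


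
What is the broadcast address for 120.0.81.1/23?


Network: 120.0.80.0/23
Host bits = 9
Set all host bits to 1:
Broadcast: 120.0.81.255


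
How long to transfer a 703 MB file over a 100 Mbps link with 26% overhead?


Effective throughput = 100 * (1 - 26/100) = 74 Mbps
File size in Mb = 703 * 8 = 5624 Mb
Time = 5624 / 74
Time = 76 seconds


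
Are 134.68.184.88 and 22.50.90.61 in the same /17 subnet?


Mask: 255.255.128.0
134.68.184.88 AND mask = 134.68.128.0
22.50.90.61 AND mask = 22.50.0.0
No, different subnets (134.68.128.0 vs 22.50.0.0)


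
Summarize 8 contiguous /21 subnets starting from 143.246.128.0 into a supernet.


Original prefix: /21
Number of subnets: 8 = 2^3
New prefix = 21 - 3 = 18
Supernet: 143.246.128.0/18


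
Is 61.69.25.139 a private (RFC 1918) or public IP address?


RFC 1918 private ranges:
  10.0.0.0/8 (10.0.0.0 - 10.255.255.255)
  172.16.0.0/12 (172.16.0.0 - 172.31.255.255)
  192.168.0.0/16 (192.168.0.0 - 192.168.255.255)
Public (not in any RFC 1918 range)


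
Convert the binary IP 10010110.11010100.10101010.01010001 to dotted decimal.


10010110 = 150
11010100 = 212
10101010 = 170
01010001 = 81
IP: 150.212.170.81


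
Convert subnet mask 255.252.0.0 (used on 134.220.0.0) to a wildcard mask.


Subnet mask: 255.252.0.0
Wildcard = 255.255.255.255 - subnet mask
255 - 255 = 0
255 - 252 = 3
255 - 0 = 255
255 - 0 = 255
Wildcard: 0.3.255.255


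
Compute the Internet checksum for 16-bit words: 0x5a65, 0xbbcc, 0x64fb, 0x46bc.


Sum all words (with carry folding):
+ 0x5a65 = 0x5a65
+ 0xbbcc = 0x1632
+ 0x64fb = 0x7b2d
+ 0x46bc = 0xc1e9
One's complement: ~0xc1e9
Checksum = 0x3e16


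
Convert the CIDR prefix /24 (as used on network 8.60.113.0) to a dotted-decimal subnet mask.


/24 means 24 network bits, 8 host bits
Binary: 11111111111111111111111100000000
Mask: 255.255.255.0


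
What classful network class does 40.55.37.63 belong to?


First octet: 40
Binary: 00101000
0xxxxxxx -> Class A (1-126)
Class A, default mask 255.0.0.0 (/8)


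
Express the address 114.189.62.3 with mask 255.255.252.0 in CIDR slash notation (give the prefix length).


Binary: 11111111.11111111.11111100.00000000
Count leading 1s
Prefix: /22


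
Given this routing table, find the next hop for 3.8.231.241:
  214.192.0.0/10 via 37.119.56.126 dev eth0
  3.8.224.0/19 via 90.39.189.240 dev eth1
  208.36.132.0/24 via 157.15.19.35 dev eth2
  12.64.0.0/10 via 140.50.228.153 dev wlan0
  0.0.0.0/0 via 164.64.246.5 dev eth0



Longest prefix match for 3.8.231.241:
  /10 214.192.0.0: no
  /19 3.8.224.0: MATCH
  /24 208.36.132.0: no
  /10 12.64.0.0: no
  /0 0.0.0.0: MATCH
Selected: next-hop 90.39.189.240 via eth1 (matched /19)


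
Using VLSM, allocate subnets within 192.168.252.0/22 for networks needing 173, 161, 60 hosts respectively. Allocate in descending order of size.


173 hosts -> /24 (254 usable): 192.168.252.0/24
161 hosts -> /24 (254 usable): 192.168.253.0/24
60 hosts -> /26 (62 usable): 192.168.254.0/26
Allocation: 192.168.252.0/24 (173 hosts, 254 usable); 192.168.253.0/24 (161 hosts, 254 usable); 192.168.254.0/26 (60 hosts, 62 usable)


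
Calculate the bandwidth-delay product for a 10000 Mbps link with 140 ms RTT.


BDP = bandwidth * RTT
= 10000 Mbps * 140 ms
= 10000 * 1e6 * 140 / 1000 bits
= 1400000000 bits
= 175000000 bytes
= 170898.4375 KB
BDP = 1400000000 bits (175000000 bytes)


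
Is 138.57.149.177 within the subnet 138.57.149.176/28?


Subnet network: 138.57.149.176
Test IP AND mask: 138.57.149.176
Yes, 138.57.149.177 is in 138.57.149.176/28


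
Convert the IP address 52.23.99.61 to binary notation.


52 = 00110100
23 = 00010111
99 = 01100011
61 = 00111101
Binary: 00110100.00010111.01100011.00111101


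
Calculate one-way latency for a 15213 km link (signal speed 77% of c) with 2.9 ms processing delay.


Speed = 0.77 * 3e5 km/s = 231000 km/s
Propagation delay = 15213 / 231000 = 0.0659 s = 65.8571 ms
Processing delay = 2.9 ms
Total one-way latency = 68.7571 ms


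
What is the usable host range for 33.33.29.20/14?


Network: 33.32.0.0
Broadcast: 33.35.255.255
First usable = network + 1
Last usable = broadcast - 1
Range: 33.32.0.1 to 33.35.255.254


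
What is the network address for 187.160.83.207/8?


IP:   10111011.10100000.01010011.11001111
Mask: 11111111.00000000.00000000.00000000
AND operation:
Net:  10111011.00000000.00000000.00000000
Network: 187.0.0.0/8


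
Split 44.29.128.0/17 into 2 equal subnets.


New prefix = 17 + 1 = 18
Each subnet has 16384 addresses
  44.29.128.0/18
  44.29.192.0/18
Subnets: 44.29.128.0/18, 44.29.192.0/18


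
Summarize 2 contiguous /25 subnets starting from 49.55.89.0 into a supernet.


Original prefix: /25
Number of subnets: 2 = 2^1
New prefix = 25 - 1 = 24
Supernet: 49.55.89.0/24


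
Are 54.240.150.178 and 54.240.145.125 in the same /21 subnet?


Mask: 255.255.248.0
54.240.150.178 AND mask = 54.240.144.0
54.240.145.125 AND mask = 54.240.144.0
Yes, same subnet (54.240.144.0)


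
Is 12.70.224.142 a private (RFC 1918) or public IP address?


RFC 1918 private ranges:
  10.0.0.0/8 (10.0.0.0 - 10.255.255.255)
  172.16.0.0/12 (172.16.0.0 - 172.31.255.255)
  192.168.0.0/16 (192.168.0.0 - 192.168.255.255)
Public (not in any RFC 1918 range)


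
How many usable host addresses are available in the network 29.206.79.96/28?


Host bits = 32 - 28 = 4
Total addresses = 2^4 = 16
Usable = total - 2 (network and broadcast)
Usable hosts: 14


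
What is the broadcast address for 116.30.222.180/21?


Network: 116.30.216.0/21
Host bits = 11
Set all host bits to 1:
Broadcast: 116.30.223.255


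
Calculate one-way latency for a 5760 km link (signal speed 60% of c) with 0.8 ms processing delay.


Speed = 0.6 * 3e5 km/s = 180000 km/s
Propagation delay = 5760 / 180000 = 0.032 s = 32 ms
Processing delay = 0.8 ms
Total one-way latency = 32.8 ms


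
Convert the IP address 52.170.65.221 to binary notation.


52 = 00110100
170 = 10101010
65 = 01000001
221 = 11011101
Binary: 00110100.10101010.01000001.11011101


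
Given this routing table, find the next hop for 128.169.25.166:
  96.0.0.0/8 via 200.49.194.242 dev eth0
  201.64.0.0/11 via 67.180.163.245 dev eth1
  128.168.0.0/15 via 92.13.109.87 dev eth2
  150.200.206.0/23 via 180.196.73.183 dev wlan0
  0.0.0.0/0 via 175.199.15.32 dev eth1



Longest prefix match for 128.169.25.166:
  /8 96.0.0.0: no
  /11 201.64.0.0: no
  /15 128.168.0.0: MATCH
  /23 150.200.206.0: no
  /0 0.0.0.0: MATCH
Selected: next-hop 92.13.109.87 via eth2 (matched /15)


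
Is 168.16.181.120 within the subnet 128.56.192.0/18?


Subnet network: 128.56.192.0
Test IP AND mask: 168.16.128.0
No, 168.16.181.120 is not in 128.56.192.0/18


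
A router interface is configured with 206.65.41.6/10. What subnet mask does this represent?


/10 means 10 network bits, 22 host bits
Binary: 11111111110000000000000000000000
Mask: 255.192.0.0


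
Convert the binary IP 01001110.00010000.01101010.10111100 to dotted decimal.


01001110 = 78
00010000 = 16
01101010 = 106
10111100 = 188
IP: 78.16.106.188


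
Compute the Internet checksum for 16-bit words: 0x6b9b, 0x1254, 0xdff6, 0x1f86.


Sum all words (with carry folding):
+ 0x6b9b = 0x6b9b
+ 0x1254 = 0x7def
+ 0xdff6 = 0x5de6
+ 0x1f86 = 0x7d6c
One's complement: ~0x7d6c
Checksum = 0x8293


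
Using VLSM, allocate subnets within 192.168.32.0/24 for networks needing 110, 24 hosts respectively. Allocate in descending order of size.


110 hosts -> /25 (126 usable): 192.168.32.0/25
24 hosts -> /27 (30 usable): 192.168.32.128/27
Allocation: 192.168.32.0/25 (110 hosts, 126 usable); 192.168.32.128/27 (24 hosts, 30 usable)


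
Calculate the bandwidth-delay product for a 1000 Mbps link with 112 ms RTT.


BDP = bandwidth * RTT
= 1000 Mbps * 112 ms
= 1000 * 1e6 * 112 / 1000 bits
= 112000000 bits
= 14000000 bytes
= 13671.875 KB
BDP = 112000000 bits (14000000 bytes)


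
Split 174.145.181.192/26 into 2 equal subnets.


New prefix = 26 + 1 = 27
Each subnet has 32 addresses
  174.145.181.192/27
  174.145.181.224/27
Subnets: 174.145.181.192/27, 174.145.181.224/27


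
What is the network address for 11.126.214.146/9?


IP:   00001011.01111110.11010110.10010010
Mask: 11111111.10000000.00000000.00000000
AND operation:
Net:  00001011.00000000.00000000.00000000
Network: 11.0.0.0/9


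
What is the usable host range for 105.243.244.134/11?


Network: 105.224.0.0
Broadcast: 105.255.255.255
First usable = network + 1
Last usable = broadcast - 1
Range: 105.224.0.1 to 105.255.255.254


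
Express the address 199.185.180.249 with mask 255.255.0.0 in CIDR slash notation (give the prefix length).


Binary: 11111111.11111111.00000000.00000000
Count leading 1s
Prefix: /16


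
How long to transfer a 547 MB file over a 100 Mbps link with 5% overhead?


Effective throughput = 100 * (1 - 5/100) = 95 Mbps
File size in Mb = 547 * 8 = 4376 Mb
Time = 4376 / 95
Time = 46.0632 seconds


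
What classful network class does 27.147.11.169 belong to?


First octet: 27
Binary: 00011011
0xxxxxxx -> Class A (1-126)
Class A, default mask 255.0.0.0 (/8)


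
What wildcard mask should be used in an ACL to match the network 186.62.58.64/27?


Subnet mask: 255.255.255.224
Wildcard = 255.255.255.255 - subnet mask
255 - 255 = 0
255 - 255 = 0
255 - 255 = 0
255 - 224 = 31
Wildcard: 0.0.0.31


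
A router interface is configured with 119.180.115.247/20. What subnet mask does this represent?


/20 means 20 network bits, 12 host bits
Binary: 11111111111111111111000000000000
Mask: 255.255.240.0


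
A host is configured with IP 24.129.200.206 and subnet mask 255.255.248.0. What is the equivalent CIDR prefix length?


Binary: 11111111.11111111.11111000.00000000
Count leading 1s
Prefix: /21


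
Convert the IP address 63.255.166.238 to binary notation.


63 = 00111111
255 = 11111111
166 = 10100110
238 = 11101110
Binary: 00111111.11111111.10100110.11101110


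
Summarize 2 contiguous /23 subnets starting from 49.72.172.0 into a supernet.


Original prefix: /23
Number of subnets: 2 = 2^1
New prefix = 23 - 1 = 22
Supernet: 49.72.172.0/22


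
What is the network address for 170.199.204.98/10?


IP:   10101010.11000111.11001100.01100010
Mask: 11111111.11000000.00000000.00000000
AND operation:
Net:  10101010.11000000.00000000.00000000
Network: 170.192.0.0/10


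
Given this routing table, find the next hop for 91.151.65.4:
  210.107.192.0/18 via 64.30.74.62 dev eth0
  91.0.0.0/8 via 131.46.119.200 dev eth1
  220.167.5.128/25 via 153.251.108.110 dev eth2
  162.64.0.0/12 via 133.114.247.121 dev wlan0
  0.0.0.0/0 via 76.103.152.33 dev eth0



Longest prefix match for 91.151.65.4:
  /18 210.107.192.0: no
  /8 91.0.0.0: MATCH
  /25 220.167.5.128: no
  /12 162.64.0.0: no
  /0 0.0.0.0: MATCH
Selected: next-hop 131.46.119.200 via eth1 (matched /8)


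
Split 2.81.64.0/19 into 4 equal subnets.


New prefix = 19 + 2 = 21
Each subnet has 2048 addresses
  2.81.64.0/21
  2.81.72.0/21
  2.81.80.0/21
  2.81.88.0/21
Subnets: 2.81.64.0/21, 2.81.72.0/21, 2.81.80.0/21, 2.81.88.0/21


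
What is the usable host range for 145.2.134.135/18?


Network: 145.2.128.0
Broadcast: 145.2.191.255
First usable = network + 1
Last usable = broadcast - 1
Range: 145.2.128.1 to 145.2.191.254


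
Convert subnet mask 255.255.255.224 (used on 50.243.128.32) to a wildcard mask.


Subnet mask: 255.255.255.224
Wildcard = 255.255.255.255 - subnet mask
255 - 255 = 0
255 - 255 = 0
255 - 255 = 0
255 - 224 = 31
Wildcard: 0.0.0.31


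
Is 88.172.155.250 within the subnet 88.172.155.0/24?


Subnet network: 88.172.155.0
Test IP AND mask: 88.172.155.0
Yes, 88.172.155.250 is in 88.172.155.0/24


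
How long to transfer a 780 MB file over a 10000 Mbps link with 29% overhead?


Effective throughput = 10000 * (1 - 29/100) = 7100 Mbps
File size in Mb = 780 * 8 = 6240 Mb
Time = 6240 / 7100
Time = 0.8789 seconds


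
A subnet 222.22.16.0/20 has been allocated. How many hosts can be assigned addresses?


Host bits = 32 - 20 = 12
Total addresses = 2^12 = 4096
Usable = total - 2 (network and broadcast)
Usable hosts: 4094


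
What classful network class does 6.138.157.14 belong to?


First octet: 6
Binary: 00000110
0xxxxxxx -> Class A (1-126)
Class A, default mask 255.0.0.0 (/8)


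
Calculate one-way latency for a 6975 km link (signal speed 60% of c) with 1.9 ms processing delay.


Speed = 0.6 * 3e5 km/s = 180000 km/s
Propagation delay = 6975 / 180000 = 0.0387 s = 38.75 ms
Processing delay = 1.9 ms
Total one-way latency = 40.65 ms


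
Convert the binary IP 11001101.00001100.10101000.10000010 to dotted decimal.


11001101 = 205
00001100 = 12
10101000 = 168
10000010 = 130
IP: 205.12.168.130


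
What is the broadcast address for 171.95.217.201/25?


Network: 171.95.217.128/25
Host bits = 7
Set all host bits to 1:
Broadcast: 171.95.217.255


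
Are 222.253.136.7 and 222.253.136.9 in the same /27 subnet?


Mask: 255.255.255.224
222.253.136.7 AND mask = 222.253.136.0
222.253.136.9 AND mask = 222.253.136.0
Yes, same subnet (222.253.136.0)


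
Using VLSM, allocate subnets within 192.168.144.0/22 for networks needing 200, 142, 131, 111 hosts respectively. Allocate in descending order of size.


200 hosts -> /24 (254 usable): 192.168.144.0/24
142 hosts -> /24 (254 usable): 192.168.145.0/24
131 hosts -> /24 (254 usable): 192.168.146.0/24
111 hosts -> /25 (126 usable): 192.168.147.0/25
Allocation: 192.168.144.0/24 (200 hosts, 254 usable); 192.168.145.0/24 (142 hosts, 254 usable); 192.168.146.0/24 (131 hosts, 254 usable); 192.168.147.0/25 (111 hosts, 126 usable)


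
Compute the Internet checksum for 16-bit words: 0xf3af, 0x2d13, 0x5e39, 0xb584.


Sum all words (with carry folding):
+ 0xf3af = 0xf3af
+ 0x2d13 = 0x20c3
+ 0x5e39 = 0x7efc
+ 0xb584 = 0x3481
One's complement: ~0x3481
Checksum = 0xcb7e


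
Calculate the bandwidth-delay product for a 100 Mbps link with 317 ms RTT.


BDP = bandwidth * RTT
= 100 Mbps * 317 ms
= 100 * 1e6 * 317 / 1000 bits
= 31700000 bits
= 3962500 bytes
= 3869.6289 KB
BDP = 31700000 bits (3962500 bytes)


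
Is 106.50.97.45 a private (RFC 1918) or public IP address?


RFC 1918 private ranges:
  10.0.0.0/8 (10.0.0.0 - 10.255.255.255)
  172.16.0.0/12 (172.16.0.0 - 172.31.255.255)
  192.168.0.0/16 (192.168.0.0 - 192.168.255.255)
Public (not in any RFC 1918 range)


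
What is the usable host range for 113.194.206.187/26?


Network: 113.194.206.128
Broadcast: 113.194.206.191
First usable = network + 1
Last usable = broadcast - 1
Range: 113.194.206.129 to 113.194.206.190


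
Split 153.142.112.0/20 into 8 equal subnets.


New prefix = 20 + 3 = 23
Each subnet has 512 addresses
  153.142.112.0/23
  153.142.114.0/23
  153.142.116.0/23
  153.142.118.0/23
  153.142.120.0/23
  153.142.122.0/23
  153.142.124.0/23
  153.142.126.0/23
Subnets: 153.142.112.0/23, 153.142.114.0/23, 153.142.116.0/23, 153.142.118.0/23, 153.142.120.0/23, 153.142.122.0/23, 153.142.124.0/23, 153.142.126.0/23


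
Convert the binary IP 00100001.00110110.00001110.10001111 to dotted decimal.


00100001 = 33
00110110 = 54
00001110 = 14
10001111 = 143
IP: 33.54.14.143


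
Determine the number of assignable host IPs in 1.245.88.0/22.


Host bits = 32 - 22 = 10
Total addresses = 2^10 = 1024
Usable = total - 2 (network and broadcast)
Usable hosts: 1022


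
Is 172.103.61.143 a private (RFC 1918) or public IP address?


RFC 1918 private ranges:
  10.0.0.0/8 (10.0.0.0 - 10.255.255.255)
  172.16.0.0/12 (172.16.0.0 - 172.31.255.255)
  192.168.0.0/16 (192.168.0.0 - 192.168.255.255)
Public (not in any RFC 1918 range)


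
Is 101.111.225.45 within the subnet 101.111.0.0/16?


Subnet network: 101.111.0.0
Test IP AND mask: 101.111.0.0
Yes, 101.111.225.45 is in 101.111.0.0/16


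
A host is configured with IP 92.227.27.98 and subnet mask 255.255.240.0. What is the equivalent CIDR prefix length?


Binary: 11111111.11111111.11110000.00000000
Count leading 1s
Prefix: /20


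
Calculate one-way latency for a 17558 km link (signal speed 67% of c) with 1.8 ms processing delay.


Speed = 0.67 * 3e5 km/s = 201000 km/s
Propagation delay = 17558 / 201000 = 0.0874 s = 87.3532 ms
Processing delay = 1.8 ms
Total one-way latency = 89.1532 ms


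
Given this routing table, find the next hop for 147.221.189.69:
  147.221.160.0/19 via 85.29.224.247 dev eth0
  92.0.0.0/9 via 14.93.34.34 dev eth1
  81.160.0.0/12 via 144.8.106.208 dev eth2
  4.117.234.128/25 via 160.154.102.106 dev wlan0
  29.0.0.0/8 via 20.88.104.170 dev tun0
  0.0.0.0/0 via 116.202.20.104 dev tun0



Longest prefix match for 147.221.189.69:
  /19 147.221.160.0: MATCH
  /9 92.0.0.0: no
  /12 81.160.0.0: no
  /25 4.117.234.128: no
  /8 29.0.0.0: no
  /0 0.0.0.0: MATCH
Selected: next-hop 85.29.224.247 via eth0 (matched /19)


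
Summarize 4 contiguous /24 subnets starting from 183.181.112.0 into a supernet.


Original prefix: /24
Number of subnets: 4 = 2^2
New prefix = 24 - 2 = 22
Supernet: 183.181.112.0/22


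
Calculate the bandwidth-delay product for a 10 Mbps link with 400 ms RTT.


BDP = bandwidth * RTT
= 10 Mbps * 400 ms
= 10 * 1e6 * 400 / 1000 bits
= 4000000 bits
= 500000 bytes
= 488.2812 KB
BDP = 4000000 bits (500000 bytes)


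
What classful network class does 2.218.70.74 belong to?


First octet: 2
Binary: 00000010
0xxxxxxx -> Class A (1-126)
Class A, default mask 255.0.0.0 (/8)


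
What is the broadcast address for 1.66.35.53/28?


Network: 1.66.35.48/28
Host bits = 4
Set all host bits to 1:
Broadcast: 1.66.35.63


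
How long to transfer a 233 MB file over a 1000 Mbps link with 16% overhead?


Effective throughput = 1000 * (1 - 16/100) = 840 Mbps
File size in Mb = 233 * 8 = 1864 Mb
Time = 1864 / 840
Time = 2.219 seconds


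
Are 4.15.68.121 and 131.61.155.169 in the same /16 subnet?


Mask: 255.255.0.0
4.15.68.121 AND mask = 4.15.0.0
131.61.155.169 AND mask = 131.61.0.0
No, different subnets (4.15.0.0 vs 131.61.0.0)


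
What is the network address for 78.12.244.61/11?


IP:   01001110.00001100.11110100.00111101
Mask: 11111111.11100000.00000000.00000000
AND operation:
Net:  01001110.00000000.00000000.00000000
Network: 78.0.0.0/11


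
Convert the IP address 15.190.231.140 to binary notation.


15 = 00001111
190 = 10111110
231 = 11100111
140 = 10001100
Binary: 00001111.10111110.11100111.10001100


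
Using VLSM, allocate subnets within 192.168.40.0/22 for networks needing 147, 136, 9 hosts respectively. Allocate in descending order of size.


147 hosts -> /24 (254 usable): 192.168.40.0/24
136 hosts -> /24 (254 usable): 192.168.41.0/24
9 hosts -> /28 (14 usable): 192.168.42.0/28
Allocation: 192.168.40.0/24 (147 hosts, 254 usable); 192.168.41.0/24 (136 hosts, 254 usable); 192.168.42.0/28 (9 hosts, 14 usable)


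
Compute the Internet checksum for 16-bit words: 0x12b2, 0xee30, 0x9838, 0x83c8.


Sum all words (with carry folding):
+ 0x12b2 = 0x12b2
+ 0xee30 = 0x00e3
+ 0x9838 = 0x991b
+ 0x83c8 = 0x1ce4
One's complement: ~0x1ce4
Checksum = 0xe31b


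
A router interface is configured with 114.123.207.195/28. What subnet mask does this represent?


/28 means 28 network bits, 4 host bits
Binary: 11111111111111111111111111110000
Mask: 255.255.255.240


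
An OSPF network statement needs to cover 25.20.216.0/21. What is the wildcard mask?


Subnet mask: 255.255.248.0
Wildcard = 255.255.255.255 - subnet mask
255 - 255 = 0
255 - 255 = 0
255 - 248 = 7
255 - 0 = 255
Wildcard: 0.0.7.255


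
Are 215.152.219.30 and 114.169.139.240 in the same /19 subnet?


Mask: 255.255.224.0
215.152.219.30 AND mask = 215.152.192.0
114.169.139.240 AND mask = 114.169.128.0
No, different subnets (215.152.192.0 vs 114.169.128.0)


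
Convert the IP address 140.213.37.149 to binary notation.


140 = 10001100
213 = 11010101
37 = 00100101
149 = 10010101
Binary: 10001100.11010101.00100101.10010101


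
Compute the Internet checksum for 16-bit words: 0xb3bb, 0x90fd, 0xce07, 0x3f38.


Sum all words (with carry folding):
+ 0xb3bb = 0xb3bb
+ 0x90fd = 0x44b9
+ 0xce07 = 0x12c1
+ 0x3f38 = 0x51f9
One's complement: ~0x51f9
Checksum = 0xae06


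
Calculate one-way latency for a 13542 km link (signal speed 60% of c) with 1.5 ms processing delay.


Speed = 0.6 * 3e5 km/s = 180000 km/s
Propagation delay = 13542 / 180000 = 0.0752 s = 75.2333 ms
Processing delay = 1.5 ms
Total one-way latency = 76.7333 ms


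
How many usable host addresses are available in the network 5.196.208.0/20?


Host bits = 32 - 20 = 12
Total addresses = 2^12 = 4096
Usable = total - 2 (network and broadcast)
Usable hosts: 4094


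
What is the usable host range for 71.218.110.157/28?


Network: 71.218.110.144
Broadcast: 71.218.110.159
First usable = network + 1
Last usable = broadcast - 1
Range: 71.218.110.145 to 71.218.110.158


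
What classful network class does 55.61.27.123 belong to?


First octet: 55
Binary: 00110111
0xxxxxxx -> Class A (1-126)
Class A, default mask 255.0.0.0 (/8)


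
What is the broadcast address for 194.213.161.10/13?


Network: 194.208.0.0/13
Host bits = 19
Set all host bits to 1:
Broadcast: 194.215.255.255
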